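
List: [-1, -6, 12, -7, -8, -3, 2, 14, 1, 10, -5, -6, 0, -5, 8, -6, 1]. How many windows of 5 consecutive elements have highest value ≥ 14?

5

[-1, -6, 12, -7, -8] → max 12
[-6, 12, -7, -8, -3] → max 12
[12, -7, -8, -3, 2] → max 12
[-7, -8, -3, 2, 14] → max 14  ≥ 14 ✓
[-8, -3, 2, 14, 1] → max 14  ≥ 14 ✓
[-3, 2, 14, 1, 10] → max 14  ≥ 14 ✓
[2, 14, 1, 10, -5] → max 14  ≥ 14 ✓
[14, 1, 10, -5, -6] → max 14  ≥ 14 ✓
[1, 10, -5, -6, 0] → max 10
[10, -5, -6, 0, -5] → max 10
[-5, -6, 0, -5, 8] → max 8
[-6, 0, -5, 8, -6] → max 8
[0, -5, 8, -6, 1] → max 8
5 windows satisfy the condition.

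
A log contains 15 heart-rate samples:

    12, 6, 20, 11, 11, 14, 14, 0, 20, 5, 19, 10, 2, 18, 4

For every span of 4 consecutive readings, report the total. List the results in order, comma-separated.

49, 48, 56, 50, 39, 48, 39, 44, 54, 36, 49, 34

12 6 20 11 → sum 49
6 20 11 11 → sum 48
20 11 11 14 → sum 56
11 11 14 14 → sum 50
11 14 14 0 → sum 39
14 14 0 20 → sum 48
14 0 20 5 → sum 39
0 20 5 19 → sum 44
20 5 19 10 → sum 54
5 19 10 2 → sum 36
19 10 2 18 → sum 49
10 2 18 4 → sum 34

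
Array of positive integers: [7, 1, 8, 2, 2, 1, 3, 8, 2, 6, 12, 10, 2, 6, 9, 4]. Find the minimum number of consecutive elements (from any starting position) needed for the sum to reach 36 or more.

5

add 7: running sum 7 < 36
add 1: running sum 8 < 36
add 8: running sum 16 < 36
add 2: running sum 18 < 36
add 2: running sum 20 < 36
add 1: running sum 21 < 36
add 3: running sum 24 < 36
add 8: running sum 32 < 36
add 2: running sum 34 < 36
end 9: [7, 1, 8, 2, 2, 1, 3, 8, 2, 6] sum 40, len 10
end 10: [2, 2, 1, 3, 8, 2, 6, 12] sum 36, len 8
end 11: [8, 2, 6, 12, 10] sum 38, len 5
end 12: [8, 2, 6, 12, 10, 2] sum 40, len 6
end 13: [6, 12, 10, 2, 6] sum 36, len 5
end 14: [12, 10, 2, 6, 9] sum 39, len 5
end 15: [12, 10, 2, 6, 9, 4] sum 43, len 6
Shortest qualifying length: 5.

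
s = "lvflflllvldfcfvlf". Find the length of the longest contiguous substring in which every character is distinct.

[l] len 1
[l, v] len 2
[l, v, f] len 3
[v, f, l] len 3
[l, f] len 2
[f, l] len 2
[l] len 1
[l] len 1
[l, v] len 2
[v, l] len 2
[v, l, d] len 3
[v, l, d, f] len 4
[v, l, d, f, c] len 5
[c, f] len 2
[c, f, v] len 3
[c, f, v, l] len 4
[v, l, f] len 3
Longest all-distinct length: 5.

5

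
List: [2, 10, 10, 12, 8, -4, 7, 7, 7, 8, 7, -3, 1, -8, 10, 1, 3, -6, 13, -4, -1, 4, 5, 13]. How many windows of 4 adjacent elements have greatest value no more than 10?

2 10 10 12 → max 12
10 10 12 8 → max 12
10 12 8 -4 → max 12
12 8 -4 7 → max 12
8 -4 7 7 → max 8  ≤ 10 ✓
-4 7 7 7 → max 7  ≤ 10 ✓
7 7 7 8 → max 8  ≤ 10 ✓
7 7 8 7 → max 8  ≤ 10 ✓
7 8 7 -3 → max 8  ≤ 10 ✓
8 7 -3 1 → max 8  ≤ 10 ✓
7 -3 1 -8 → max 7  ≤ 10 ✓
-3 1 -8 10 → max 10  ≤ 10 ✓
1 -8 10 1 → max 10  ≤ 10 ✓
-8 10 1 3 → max 10  ≤ 10 ✓
10 1 3 -6 → max 10  ≤ 10 ✓
1 3 -6 13 → max 13
3 -6 13 -4 → max 13
-6 13 -4 -1 → max 13
13 -4 -1 4 → max 13
-4 -1 4 5 → max 5  ≤ 10 ✓
-1 4 5 13 → max 13
12 windows satisfy the condition.

12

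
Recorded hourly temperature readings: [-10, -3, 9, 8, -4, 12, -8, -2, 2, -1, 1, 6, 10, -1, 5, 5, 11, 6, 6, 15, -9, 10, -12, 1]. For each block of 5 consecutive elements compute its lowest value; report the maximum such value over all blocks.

-10 -3 9 8 -4 → min -10
-3 9 8 -4 12 → min -4
9 8 -4 12 -8 → min -8
8 -4 12 -8 -2 → min -8
-4 12 -8 -2 2 → min -8
12 -8 -2 2 -1 → min -8
-8 -2 2 -1 1 → min -8
-2 2 -1 1 6 → min -2
2 -1 1 6 10 → min -1
-1 1 6 10 -1 → min -1
1 6 10 -1 5 → min -1
6 10 -1 5 5 → min -1
10 -1 5 5 11 → min -1
-1 5 5 11 6 → min -1
5 5 11 6 6 → min 5
5 11 6 6 15 → min 5
11 6 6 15 -9 → min -9
6 6 15 -9 10 → min -9
6 15 -9 10 -12 → min -12
15 -9 10 -12 1 → min -12
Maximum of these is 5.

5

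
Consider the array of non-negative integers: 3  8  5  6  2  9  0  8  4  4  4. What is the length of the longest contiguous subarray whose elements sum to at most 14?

3

add 3: [3] sum 3, len 1
add 8: [3, 8] sum 11, len 2
add 5: [8, 5] sum 13, len 2
add 6: [5, 6] sum 11, len 2
add 2: [5, 6, 2] sum 13, len 3
add 9: [2, 9] sum 11, len 2
add 0: [2, 9, 0] sum 11, len 3
add 8: [0, 8] sum 8, len 2
add 4: [0, 8, 4] sum 12, len 3
add 4: [4, 4] sum 8, len 2
add 4: [4, 4, 4] sum 12, len 3
Longest length seen: 3.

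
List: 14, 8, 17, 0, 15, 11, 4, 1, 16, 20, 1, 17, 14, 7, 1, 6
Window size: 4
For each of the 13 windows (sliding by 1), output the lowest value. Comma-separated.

Sliding a size-4 window across the 16 values:
14 8 17 0 → min 0
8 17 0 15 → min 0
17 0 15 11 → min 0
0 15 11 4 → min 0
15 11 4 1 → min 1
11 4 1 16 → min 1
4 1 16 20 → min 1
1 16 20 1 → min 1
16 20 1 17 → min 1
20 1 17 14 → min 1
1 17 14 7 → min 1
17 14 7 1 → min 1
14 7 1 6 → min 1

0, 0, 0, 0, 1, 1, 1, 1, 1, 1, 1, 1, 1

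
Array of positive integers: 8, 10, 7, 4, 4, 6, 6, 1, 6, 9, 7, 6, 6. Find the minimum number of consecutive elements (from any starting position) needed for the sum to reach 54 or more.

add 8: running sum 8 < 54
add 10: running sum 18 < 54
add 7: running sum 25 < 54
add 4: running sum 29 < 54
add 4: running sum 33 < 54
add 6: running sum 39 < 54
add 6: running sum 45 < 54
add 1: running sum 46 < 54
add 6: running sum 52 < 54
end 9: [8, 10, 7, 4, 4, 6, 6, 1, 6, 9] sum 61, len 10
end 10: [10, 7, 4, 4, 6, 6, 1, 6, 9, 7] sum 60, len 10
end 11: [7, 4, 4, 6, 6, 1, 6, 9, 7, 6] sum 56, len 10
end 12: [4, 4, 6, 6, 1, 6, 9, 7, 6, 6] sum 55, len 10
Shortest qualifying length: 10.

10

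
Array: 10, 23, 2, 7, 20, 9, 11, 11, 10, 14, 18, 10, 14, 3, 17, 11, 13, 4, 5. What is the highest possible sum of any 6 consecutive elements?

77

(10, 23, 2, 7, 20, 9) → sum 71
(23, 2, 7, 20, 9, 11) → sum 72
(2, 7, 20, 9, 11, 11) → sum 60
(7, 20, 9, 11, 11, 10) → sum 68
(20, 9, 11, 11, 10, 14) → sum 75
(9, 11, 11, 10, 14, 18) → sum 73
(11, 11, 10, 14, 18, 10) → sum 74
(11, 10, 14, 18, 10, 14) → sum 77
(10, 14, 18, 10, 14, 3) → sum 69
(14, 18, 10, 14, 3, 17) → sum 76
(18, 10, 14, 3, 17, 11) → sum 73
(10, 14, 3, 17, 11, 13) → sum 68
(14, 3, 17, 11, 13, 4) → sum 62
(3, 17, 11, 13, 4, 5) → sum 53
Highest of these is 77.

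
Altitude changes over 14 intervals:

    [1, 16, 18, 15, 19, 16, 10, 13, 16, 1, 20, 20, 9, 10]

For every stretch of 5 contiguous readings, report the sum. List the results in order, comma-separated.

69, 84, 78, 73, 74, 56, 60, 70, 66, 60

[1, 16, 18, 15, 19] → sum 69
[16, 18, 15, 19, 16] → sum 84
[18, 15, 19, 16, 10] → sum 78
[15, 19, 16, 10, 13] → sum 73
[19, 16, 10, 13, 16] → sum 74
[16, 10, 13, 16, 1] → sum 56
[10, 13, 16, 1, 20] → sum 60
[13, 16, 1, 20, 20] → sum 70
[16, 1, 20, 20, 9] → sum 66
[1, 20, 20, 9, 10] → sum 60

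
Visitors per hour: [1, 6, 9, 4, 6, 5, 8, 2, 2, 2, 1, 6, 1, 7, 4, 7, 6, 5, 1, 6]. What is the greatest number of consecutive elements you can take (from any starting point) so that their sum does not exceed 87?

19

→ 1: sum 1, len 1
→ 6: sum 7, len 2
→ 9: sum 16, len 3
→ 4: sum 20, len 4
→ 6: sum 26, len 5
→ 5: sum 31, len 6
→ 8: sum 39, len 7
→ 2: sum 41, len 8
→ 2: sum 43, len 9
→ 2: sum 45, len 10
→ 1: sum 46, len 11
→ 6: sum 52, len 12
→ 1: sum 53, len 13
→ 7: sum 60, len 14
→ 4: sum 64, len 15
→ 7: sum 71, len 16
→ 6: sum 77, len 17
→ 5: sum 82, len 18
→ 1: sum 83, len 19
→ 6 (dropped 1, 6): sum 82, len 18
Longest length seen: 19.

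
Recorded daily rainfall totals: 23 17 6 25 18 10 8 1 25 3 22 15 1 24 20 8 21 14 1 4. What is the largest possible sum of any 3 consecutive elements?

53

(23, 17, 6) → sum 46
(17, 6, 25) → sum 48
(6, 25, 18) → sum 49
(25, 18, 10) → sum 53
(18, 10, 8) → sum 36
(10, 8, 1) → sum 19
(8, 1, 25) → sum 34
(1, 25, 3) → sum 29
(25, 3, 22) → sum 50
(3, 22, 15) → sum 40
(22, 15, 1) → sum 38
(15, 1, 24) → sum 40
(1, 24, 20) → sum 45
(24, 20, 8) → sum 52
(20, 8, 21) → sum 49
(8, 21, 14) → sum 43
(21, 14, 1) → sum 36
(14, 1, 4) → sum 19
Largest of these is 53.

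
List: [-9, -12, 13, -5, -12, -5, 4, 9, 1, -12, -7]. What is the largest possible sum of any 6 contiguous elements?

Each size-6 window and its sum:
(-9, -12, 13, -5, -12, -5) → sum -30
(-12, 13, -5, -12, -5, 4) → sum -17
(13, -5, -12, -5, 4, 9) → sum 4
(-5, -12, -5, 4, 9, 1) → sum -8
(-12, -5, 4, 9, 1, -12) → sum -15
(-5, 4, 9, 1, -12, -7) → sum -10
Largest of these is 4.

4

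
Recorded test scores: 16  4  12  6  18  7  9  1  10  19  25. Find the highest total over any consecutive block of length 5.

64

Window sums for each of the 7 positions:
(16, 4, 12, 6, 18) → sum 56
(4, 12, 6, 18, 7) → sum 47
(12, 6, 18, 7, 9) → sum 52
(6, 18, 7, 9, 1) → sum 41
(18, 7, 9, 1, 10) → sum 45
(7, 9, 1, 10, 19) → sum 46
(9, 1, 10, 19, 25) → sum 64
Highest of these is 64.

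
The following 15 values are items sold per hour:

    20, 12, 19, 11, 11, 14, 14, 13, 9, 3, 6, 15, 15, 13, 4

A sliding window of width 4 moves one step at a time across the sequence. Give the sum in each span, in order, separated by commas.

Sliding a size-4 window across the 15 values:
[20, 12, 19, 11] → sum 62
[12, 19, 11, 11] → sum 53
[19, 11, 11, 14] → sum 55
[11, 11, 14, 14] → sum 50
[11, 14, 14, 13] → sum 52
[14, 14, 13, 9] → sum 50
[14, 13, 9, 3] → sum 39
[13, 9, 3, 6] → sum 31
[9, 3, 6, 15] → sum 33
[3, 6, 15, 15] → sum 39
[6, 15, 15, 13] → sum 49
[15, 15, 13, 4] → sum 47

62, 53, 55, 50, 52, 50, 39, 31, 33, 39, 49, 47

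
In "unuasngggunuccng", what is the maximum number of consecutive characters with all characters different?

5

add u: [u] len 1
add n: [u, n] len 2
add u (repeat u, move left end past it): [n, u] len 2
add a: [n, u, a] len 3
add s: [n, u, a, s] len 4
add n (repeat n, move left end past it): [u, a, s, n] len 4
add g: [u, a, s, n, g] len 5
add g (repeat g, move left end past it): [g] len 1
add g (repeat g, move left end past it): [g] len 1
add u: [g, u] len 2
add n: [g, u, n] len 3
add u (repeat u, move left end past it): [n, u] len 2
add c: [n, u, c] len 3
add c (repeat c, move left end past it): [c] len 1
add n: [c, n] len 2
add g: [c, n, g] len 3
Longest all-distinct length: 5.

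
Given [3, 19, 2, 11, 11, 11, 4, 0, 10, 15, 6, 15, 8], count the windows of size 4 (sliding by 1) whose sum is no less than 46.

3 19 2 11 → sum 35
19 2 11 11 → sum 43
2 11 11 11 → sum 35
11 11 11 4 → sum 37
11 11 4 0 → sum 26
11 4 0 10 → sum 25
4 0 10 15 → sum 29
0 10 15 6 → sum 31
10 15 6 15 → sum 46  ≥ 46 ✓
15 6 15 8 → sum 44
1 window satisfy the condition.

1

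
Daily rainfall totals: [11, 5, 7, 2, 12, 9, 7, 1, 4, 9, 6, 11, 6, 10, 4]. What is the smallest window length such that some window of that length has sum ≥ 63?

add 11: running sum 11 < 63
add 5: running sum 16 < 63
add 7: running sum 23 < 63
add 2: running sum 25 < 63
add 12: running sum 37 < 63
add 9: running sum 46 < 63
add 7: running sum 53 < 63
add 1: running sum 54 < 63
add 4: running sum 58 < 63
add 9: shortest ending here [11, 5, 7, 2, 12, 9, 7, 1, 4, 9] sum 67, len 10
add 6: shortest ending here [11, 5, 7, 2, 12, 9, 7, 1, 4, 9, 6] sum 73, len 11
add 11: shortest ending here [7, 2, 12, 9, 7, 1, 4, 9, 6, 11] sum 68, len 10
add 6: shortest ending here [12, 9, 7, 1, 4, 9, 6, 11, 6] sum 65, len 9
add 10: shortest ending here [9, 7, 1, 4, 9, 6, 11, 6, 10] sum 63, len 9
add 4: shortest ending here [9, 7, 1, 4, 9, 6, 11, 6, 10, 4] sum 67, len 10
Shortest qualifying length: 9.

9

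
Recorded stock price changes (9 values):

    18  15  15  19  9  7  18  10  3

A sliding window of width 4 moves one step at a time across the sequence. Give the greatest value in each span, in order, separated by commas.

[18, 15, 15, 19] → max 19
[15, 15, 19, 9] → max 19
[15, 19, 9, 7] → max 19
[19, 9, 7, 18] → max 19
[9, 7, 18, 10] → max 18
[7, 18, 10, 3] → max 18

19, 19, 19, 19, 18, 18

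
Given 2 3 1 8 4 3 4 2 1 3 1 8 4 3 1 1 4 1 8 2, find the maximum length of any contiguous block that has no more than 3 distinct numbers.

6

add 2: window [2] (1 distinct), len 1
add 3: window [2, 3] (2 distinct), len 2
add 1: window [2, 3, 1] (3 distinct), len 3
add 8: window [3, 1, 8] (3 distinct), len 3
add 4: window [1, 8, 4] (3 distinct), len 3
add 3: window [8, 4, 3] (3 distinct), len 3
add 4: window [8, 4, 3, 4] (3 distinct), len 4
add 2: window [4, 3, 4, 2] (3 distinct), len 4
add 1: window [4, 2, 1] (3 distinct), len 3
add 3: window [2, 1, 3] (3 distinct), len 3
add 1: window [2, 1, 3, 1] (3 distinct), len 4
add 8: window [1, 3, 1, 8] (3 distinct), len 4
add 4: window [1, 8, 4] (3 distinct), len 3
add 3: window [8, 4, 3] (3 distinct), len 3
add 1: window [4, 3, 1] (3 distinct), len 3
add 1: window [4, 3, 1, 1] (3 distinct), len 4
add 4: window [4, 3, 1, 1, 4] (3 distinct), len 5
add 1: window [4, 3, 1, 1, 4, 1] (3 distinct), len 6
add 8: window [1, 1, 4, 1, 8] (3 distinct), len 5
add 2: window [1, 8, 2] (3 distinct), len 3
Longest length with ≤3 distinct: 6.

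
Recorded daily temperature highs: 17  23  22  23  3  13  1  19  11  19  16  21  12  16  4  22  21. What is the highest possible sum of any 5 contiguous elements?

17 23 22 23 3 → sum 88
23 22 23 3 13 → sum 84
22 23 3 13 1 → sum 62
23 3 13 1 19 → sum 59
3 13 1 19 11 → sum 47
13 1 19 11 19 → sum 63
1 19 11 19 16 → sum 66
19 11 19 16 21 → sum 86
11 19 16 21 12 → sum 79
19 16 21 12 16 → sum 84
16 21 12 16 4 → sum 69
21 12 16 4 22 → sum 75
12 16 4 22 21 → sum 75
Highest of these is 88.

88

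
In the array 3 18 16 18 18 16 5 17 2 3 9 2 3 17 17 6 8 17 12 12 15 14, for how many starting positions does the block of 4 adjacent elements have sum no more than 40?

7

3 18 16 18 → sum 55
18 16 18 18 → sum 70
16 18 18 16 → sum 68
18 18 16 5 → sum 57
18 16 5 17 → sum 56
16 5 17 2 → sum 40  ≤ 40 ✓
5 17 2 3 → sum 27  ≤ 40 ✓
17 2 3 9 → sum 31  ≤ 40 ✓
2 3 9 2 → sum 16  ≤ 40 ✓
3 9 2 3 → sum 17  ≤ 40 ✓
9 2 3 17 → sum 31  ≤ 40 ✓
2 3 17 17 → sum 39  ≤ 40 ✓
3 17 17 6 → sum 43
17 17 6 8 → sum 48
17 6 8 17 → sum 48
6 8 17 12 → sum 43
8 17 12 12 → sum 49
17 12 12 15 → sum 56
12 12 15 14 → sum 53
7 windows satisfy the condition.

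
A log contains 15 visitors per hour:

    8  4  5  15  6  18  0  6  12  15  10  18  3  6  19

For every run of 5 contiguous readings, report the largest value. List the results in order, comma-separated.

15, 18, 18, 18, 18, 18, 15, 18, 18, 18, 19

(8, 4, 5, 15, 6) → max 15
(4, 5, 15, 6, 18) → max 18
(5, 15, 6, 18, 0) → max 18
(15, 6, 18, 0, 6) → max 18
(6, 18, 0, 6, 12) → max 18
(18, 0, 6, 12, 15) → max 18
(0, 6, 12, 15, 10) → max 15
(6, 12, 15, 10, 18) → max 18
(12, 15, 10, 18, 3) → max 18
(15, 10, 18, 3, 6) → max 18
(10, 18, 3, 6, 19) → max 19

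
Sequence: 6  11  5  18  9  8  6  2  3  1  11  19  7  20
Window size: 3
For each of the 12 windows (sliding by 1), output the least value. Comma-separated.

5, 5, 5, 8, 6, 2, 2, 1, 1, 1, 7, 7

6 11 5 → min 5
11 5 18 → min 5
5 18 9 → min 5
18 9 8 → min 8
9 8 6 → min 6
8 6 2 → min 2
6 2 3 → min 2
2 3 1 → min 1
3 1 11 → min 1
1 11 19 → min 1
11 19 7 → min 7
19 7 20 → min 7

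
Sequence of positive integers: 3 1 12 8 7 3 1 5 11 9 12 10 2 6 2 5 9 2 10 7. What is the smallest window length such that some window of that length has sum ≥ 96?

15

add 3: running sum 3 < 96
add 1: running sum 4 < 96
add 12: running sum 16 < 96
add 8: running sum 24 < 96
add 7: running sum 31 < 96
add 3: running sum 34 < 96
add 1: running sum 35 < 96
add 5: running sum 40 < 96
add 11: running sum 51 < 96
add 9: running sum 60 < 96
add 12: running sum 72 < 96
add 10: running sum 82 < 96
add 2: running sum 84 < 96
add 6: running sum 90 < 96
add 2: running sum 92 < 96
add 5: shortest ending here [3, 1, 12, 8, 7, 3, 1, 5, 11, 9, 12, 10, 2, 6, 2, 5] sum 97, len 16
add 9: shortest ending here [12, 8, 7, 3, 1, 5, 11, 9, 12, 10, 2, 6, 2, 5, 9] sum 102, len 15
add 2: shortest ending here [12, 8, 7, 3, 1, 5, 11, 9, 12, 10, 2, 6, 2, 5, 9, 2] sum 104, len 16
add 10: shortest ending here [8, 7, 3, 1, 5, 11, 9, 12, 10, 2, 6, 2, 5, 9, 2, 10] sum 102, len 16
add 7: shortest ending here [7, 3, 1, 5, 11, 9, 12, 10, 2, 6, 2, 5, 9, 2, 10, 7] sum 101, len 16
Shortest qualifying length: 15.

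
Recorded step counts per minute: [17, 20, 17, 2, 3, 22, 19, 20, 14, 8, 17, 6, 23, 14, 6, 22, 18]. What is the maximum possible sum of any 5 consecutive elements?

83

Each size-5 window and its sum:
(17, 20, 17, 2, 3) → sum 59
(20, 17, 2, 3, 22) → sum 64
(17, 2, 3, 22, 19) → sum 63
(2, 3, 22, 19, 20) → sum 66
(3, 22, 19, 20, 14) → sum 78
(22, 19, 20, 14, 8) → sum 83
(19, 20, 14, 8, 17) → sum 78
(20, 14, 8, 17, 6) → sum 65
(14, 8, 17, 6, 23) → sum 68
(8, 17, 6, 23, 14) → sum 68
(17, 6, 23, 14, 6) → sum 66
(6, 23, 14, 6, 22) → sum 71
(23, 14, 6, 22, 18) → sum 83
Maximum of these is 83.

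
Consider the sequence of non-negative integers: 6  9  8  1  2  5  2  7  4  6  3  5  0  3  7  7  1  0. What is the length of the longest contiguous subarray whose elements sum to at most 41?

11

Extend to the right; shrink from the left whenever the sum exceeds 41:
add 6: [6] sum 6, len 1
add 9: [6, 9] sum 15, len 2
add 8: [6, 9, 8] sum 23, len 3
add 1: [6, 9, 8, 1] sum 24, len 4
add 2: [6, 9, 8, 1, 2] sum 26, len 5
add 5: [6, 9, 8, 1, 2, 5] sum 31, len 6
add 2: [6, 9, 8, 1, 2, 5, 2] sum 33, len 7
add 7: [6, 9, 8, 1, 2, 5, 2, 7] sum 40, len 8
add 4: [9, 8, 1, 2, 5, 2, 7, 4] sum 38, len 8
add 6: [8, 1, 2, 5, 2, 7, 4, 6] sum 35, len 8
add 3: [8, 1, 2, 5, 2, 7, 4, 6, 3] sum 38, len 9
add 5: [1, 2, 5, 2, 7, 4, 6, 3, 5] sum 35, len 9
add 0: [1, 2, 5, 2, 7, 4, 6, 3, 5, 0] sum 35, len 10
add 3: [1, 2, 5, 2, 7, 4, 6, 3, 5, 0, 3] sum 38, len 11
add 7: [2, 7, 4, 6, 3, 5, 0, 3, 7] sum 37, len 9
add 7: [4, 6, 3, 5, 0, 3, 7, 7] sum 35, len 8
add 1: [4, 6, 3, 5, 0, 3, 7, 7, 1] sum 36, len 9
add 0: [4, 6, 3, 5, 0, 3, 7, 7, 1, 0] sum 36, len 10
Longest length seen: 11.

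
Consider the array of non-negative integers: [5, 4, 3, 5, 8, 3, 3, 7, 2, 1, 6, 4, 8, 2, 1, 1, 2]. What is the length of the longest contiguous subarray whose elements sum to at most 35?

→ 5: sum 5, len 1
→ 4: sum 9, len 2
→ 3: sum 12, len 3
→ 5: sum 17, len 4
→ 8: sum 25, len 5
→ 3: sum 28, len 6
→ 3: sum 31, len 7
→ 7 (dropped 5): sum 33, len 7
→ 2: sum 35, len 8
→ 1 (dropped 4): sum 32, len 8
→ 6 (dropped 3): sum 35, len 8
→ 4 (dropped 5): sum 34, len 8
→ 8 (dropped 8): sum 34, len 8
→ 2 (dropped 3): sum 33, len 8
→ 1: sum 34, len 9
→ 1: sum 35, len 10
→ 2 (dropped 3): sum 34, len 10
Longest length seen: 10.

10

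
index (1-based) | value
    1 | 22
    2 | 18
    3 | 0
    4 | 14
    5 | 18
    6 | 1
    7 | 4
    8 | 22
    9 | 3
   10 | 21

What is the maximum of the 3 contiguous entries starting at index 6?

22

Elements at indices 6..8: 1, 4, 22
max(1, 4, 22) = 22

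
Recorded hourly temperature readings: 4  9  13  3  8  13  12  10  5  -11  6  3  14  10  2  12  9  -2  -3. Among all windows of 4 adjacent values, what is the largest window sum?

43

[4, 9, 13, 3] → sum 29
[9, 13, 3, 8] → sum 33
[13, 3, 8, 13] → sum 37
[3, 8, 13, 12] → sum 36
[8, 13, 12, 10] → sum 43
[13, 12, 10, 5] → sum 40
[12, 10, 5, -11] → sum 16
[10, 5, -11, 6] → sum 10
[5, -11, 6, 3] → sum 3
[-11, 6, 3, 14] → sum 12
[6, 3, 14, 10] → sum 33
[3, 14, 10, 2] → sum 29
[14, 10, 2, 12] → sum 38
[10, 2, 12, 9] → sum 33
[2, 12, 9, -2] → sum 21
[12, 9, -2, -3] → sum 16
Largest of these is 43.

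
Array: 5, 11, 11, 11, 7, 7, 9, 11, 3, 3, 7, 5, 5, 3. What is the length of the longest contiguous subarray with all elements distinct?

[5] len 1
[5, 11] len 2
[11] len 1
[11] len 1
[11, 7] len 2
[7] len 1
[7, 9] len 2
[7, 9, 11] len 3
[7, 9, 11, 3] len 4
[3] len 1
[3, 7] len 2
[3, 7, 5] len 3
[5] len 1
[5, 3] len 2
Longest all-distinct length: 4.

4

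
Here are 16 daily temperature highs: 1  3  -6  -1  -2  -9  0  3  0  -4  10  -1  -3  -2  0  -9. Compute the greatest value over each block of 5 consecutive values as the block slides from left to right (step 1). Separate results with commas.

3, 3, 0, 3, 3, 3, 10, 10, 10, 10, 10, 0

1 3 -6 -1 -2 → max 3
3 -6 -1 -2 -9 → max 3
-6 -1 -2 -9 0 → max 0
-1 -2 -9 0 3 → max 3
-2 -9 0 3 0 → max 3
-9 0 3 0 -4 → max 3
0 3 0 -4 10 → max 10
3 0 -4 10 -1 → max 10
0 -4 10 -1 -3 → max 10
-4 10 -1 -3 -2 → max 10
10 -1 -3 -2 0 → max 10
-1 -3 -2 0 -9 → max 0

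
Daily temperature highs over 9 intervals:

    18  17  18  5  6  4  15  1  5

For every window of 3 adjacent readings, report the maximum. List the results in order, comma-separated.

18, 18, 18, 6, 15, 15, 15

Sliding a size-3 window across the 9 values:
(18, 17, 18) → max 18
(17, 18, 5) → max 18
(18, 5, 6) → max 18
(5, 6, 4) → max 6
(6, 4, 15) → max 15
(4, 15, 1) → max 15
(15, 1, 5) → max 15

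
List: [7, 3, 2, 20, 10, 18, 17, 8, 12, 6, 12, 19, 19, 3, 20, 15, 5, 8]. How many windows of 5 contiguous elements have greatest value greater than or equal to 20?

(7, 3, 2, 20, 10) → max 20  ≥ 20 ✓
(3, 2, 20, 10, 18) → max 20  ≥ 20 ✓
(2, 20, 10, 18, 17) → max 20  ≥ 20 ✓
(20, 10, 18, 17, 8) → max 20  ≥ 20 ✓
(10, 18, 17, 8, 12) → max 18
(18, 17, 8, 12, 6) → max 18
(17, 8, 12, 6, 12) → max 17
(8, 12, 6, 12, 19) → max 19
(12, 6, 12, 19, 19) → max 19
(6, 12, 19, 19, 3) → max 19
(12, 19, 19, 3, 20) → max 20  ≥ 20 ✓
(19, 19, 3, 20, 15) → max 20  ≥ 20 ✓
(19, 3, 20, 15, 5) → max 20  ≥ 20 ✓
(3, 20, 15, 5, 8) → max 20  ≥ 20 ✓
8 windows satisfy the condition.

8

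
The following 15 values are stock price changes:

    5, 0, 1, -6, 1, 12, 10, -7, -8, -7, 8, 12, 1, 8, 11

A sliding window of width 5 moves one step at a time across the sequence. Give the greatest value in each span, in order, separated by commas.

5, 12, 12, 12, 12, 12, 10, 12, 12, 12, 12

5 0 1 -6 1 → max 5
0 1 -6 1 12 → max 12
1 -6 1 12 10 → max 12
-6 1 12 10 -7 → max 12
1 12 10 -7 -8 → max 12
12 10 -7 -8 -7 → max 12
10 -7 -8 -7 8 → max 10
-7 -8 -7 8 12 → max 12
-8 -7 8 12 1 → max 12
-7 8 12 1 8 → max 12
8 12 1 8 11 → max 12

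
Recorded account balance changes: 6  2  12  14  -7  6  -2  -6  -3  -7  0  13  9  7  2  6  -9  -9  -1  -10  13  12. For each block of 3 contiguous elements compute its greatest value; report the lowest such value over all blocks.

-3

[6, 2, 12] → max 12
[2, 12, 14] → max 14
[12, 14, -7] → max 14
[14, -7, 6] → max 14
[-7, 6, -2] → max 6
[6, -2, -6] → max 6
[-2, -6, -3] → max -2
[-6, -3, -7] → max -3
[-3, -7, 0] → max 0
[-7, 0, 13] → max 13
[0, 13, 9] → max 13
[13, 9, 7] → max 13
[9, 7, 2] → max 9
[7, 2, 6] → max 7
[2, 6, -9] → max 6
[6, -9, -9] → max 6
[-9, -9, -1] → max -1
[-9, -1, -10] → max -1
[-1, -10, 13] → max 13
[-10, 13, 12] → max 13
Lowest of these is -3.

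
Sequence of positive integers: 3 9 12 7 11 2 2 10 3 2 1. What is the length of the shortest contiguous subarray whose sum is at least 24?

3

Extend right; whenever the sum reaches 24, record the length and shrink from the left:
add 3: running sum 3 < 24
add 9: running sum 12 < 24
add 12: shortest ending here [3, 9, 12] sum 24, len 3
add 7: shortest ending here [9, 12, 7] sum 28, len 3
add 11: shortest ending here [12, 7, 11] sum 30, len 3
add 2: shortest ending here [12, 7, 11, 2] sum 32, len 4
add 2: shortest ending here [12, 7, 11, 2, 2] sum 34, len 5
add 10: shortest ending here [11, 2, 2, 10] sum 25, len 4
add 3: shortest ending here [11, 2, 2, 10, 3] sum 28, len 5
add 2: shortest ending here [11, 2, 2, 10, 3, 2] sum 30, len 6
add 1: shortest ending here [11, 2, 2, 10, 3, 2, 1] sum 31, len 7
Shortest qualifying length: 3.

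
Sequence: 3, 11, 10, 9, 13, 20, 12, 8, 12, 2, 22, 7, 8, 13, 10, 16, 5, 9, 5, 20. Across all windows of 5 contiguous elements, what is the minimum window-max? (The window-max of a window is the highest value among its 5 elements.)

[3, 11, 10, 9, 13] → max 13
[11, 10, 9, 13, 20] → max 20
[10, 9, 13, 20, 12] → max 20
[9, 13, 20, 12, 8] → max 20
[13, 20, 12, 8, 12] → max 20
[20, 12, 8, 12, 2] → max 20
[12, 8, 12, 2, 22] → max 22
[8, 12, 2, 22, 7] → max 22
[12, 2, 22, 7, 8] → max 22
[2, 22, 7, 8, 13] → max 22
[22, 7, 8, 13, 10] → max 22
[7, 8, 13, 10, 16] → max 16
[8, 13, 10, 16, 5] → max 16
[13, 10, 16, 5, 9] → max 16
[10, 16, 5, 9, 5] → max 16
[16, 5, 9, 5, 20] → max 20
Minimum of these is 13.

13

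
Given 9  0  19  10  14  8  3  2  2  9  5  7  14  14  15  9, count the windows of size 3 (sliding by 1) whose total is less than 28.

[9, 0, 19] → sum 28
[0, 19, 10] → sum 29
[19, 10, 14] → sum 43
[10, 14, 8] → sum 32
[14, 8, 3] → sum 25  < 28 ✓
[8, 3, 2] → sum 13  < 28 ✓
[3, 2, 2] → sum 7  < 28 ✓
[2, 2, 9] → sum 13  < 28 ✓
[2, 9, 5] → sum 16  < 28 ✓
[9, 5, 7] → sum 21  < 28 ✓
[5, 7, 14] → sum 26  < 28 ✓
[7, 14, 14] → sum 35
[14, 14, 15] → sum 43
[14, 15, 9] → sum 38
7 windows satisfy the condition.

7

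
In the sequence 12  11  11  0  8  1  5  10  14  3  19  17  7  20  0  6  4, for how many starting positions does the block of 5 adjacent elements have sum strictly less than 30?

2

(12, 11, 11, 0, 8) → sum 42
(11, 11, 0, 8, 1) → sum 31
(11, 0, 8, 1, 5) → sum 25  < 30 ✓
(0, 8, 1, 5, 10) → sum 24  < 30 ✓
(8, 1, 5, 10, 14) → sum 38
(1, 5, 10, 14, 3) → sum 33
(5, 10, 14, 3, 19) → sum 51
(10, 14, 3, 19, 17) → sum 63
(14, 3, 19, 17, 7) → sum 60
(3, 19, 17, 7, 20) → sum 66
(19, 17, 7, 20, 0) → sum 63
(17, 7, 20, 0, 6) → sum 50
(7, 20, 0, 6, 4) → sum 37
2 windows satisfy the condition.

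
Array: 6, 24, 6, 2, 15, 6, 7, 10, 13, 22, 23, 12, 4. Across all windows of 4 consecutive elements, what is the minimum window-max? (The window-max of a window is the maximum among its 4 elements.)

13

Window maxs for each of the 10 positions:
(6, 24, 6, 2) → max 24
(24, 6, 2, 15) → max 24
(6, 2, 15, 6) → max 15
(2, 15, 6, 7) → max 15
(15, 6, 7, 10) → max 15
(6, 7, 10, 13) → max 13
(7, 10, 13, 22) → max 22
(10, 13, 22, 23) → max 23
(13, 22, 23, 12) → max 23
(22, 23, 12, 4) → max 23
Minimum of these is 13.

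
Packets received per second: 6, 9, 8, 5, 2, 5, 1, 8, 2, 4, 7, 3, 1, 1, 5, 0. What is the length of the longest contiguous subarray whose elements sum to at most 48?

Extend to the right; shrink from the left whenever the sum exceeds 48:
→ 6: sum 6, len 1
→ 9: sum 15, len 2
→ 8: sum 23, len 3
→ 5: sum 28, len 4
→ 2: sum 30, len 5
→ 5: sum 35, len 6
→ 1: sum 36, len 7
→ 8: sum 44, len 8
→ 2: sum 46, len 9
→ 4 (dropped 6): sum 44, len 9
→ 7 (dropped 9): sum 42, len 9
→ 3: sum 45, len 10
→ 1: sum 46, len 11
→ 1: sum 47, len 12
→ 5 (dropped 8): sum 44, len 12
→ 0: sum 44, len 13
Longest length seen: 13.

13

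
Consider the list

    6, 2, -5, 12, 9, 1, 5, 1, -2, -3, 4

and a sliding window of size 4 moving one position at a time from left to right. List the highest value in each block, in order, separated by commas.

12, 12, 12, 12, 9, 5, 5, 4

6 2 -5 12 → max 12
2 -5 12 9 → max 12
-5 12 9 1 → max 12
12 9 1 5 → max 12
9 1 5 1 → max 9
1 5 1 -2 → max 5
5 1 -2 -3 → max 5
1 -2 -3 4 → max 4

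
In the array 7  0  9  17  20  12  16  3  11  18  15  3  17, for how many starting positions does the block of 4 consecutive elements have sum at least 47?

7 0 9 17 → sum 33
0 9 17 20 → sum 46
9 17 20 12 → sum 58  ≥ 47 ✓
17 20 12 16 → sum 65  ≥ 47 ✓
20 12 16 3 → sum 51  ≥ 47 ✓
12 16 3 11 → sum 42
16 3 11 18 → sum 48  ≥ 47 ✓
3 11 18 15 → sum 47  ≥ 47 ✓
11 18 15 3 → sum 47  ≥ 47 ✓
18 15 3 17 → sum 53  ≥ 47 ✓
7 windows satisfy the condition.

7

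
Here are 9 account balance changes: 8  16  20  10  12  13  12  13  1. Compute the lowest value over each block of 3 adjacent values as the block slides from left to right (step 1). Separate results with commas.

8, 10, 10, 10, 12, 12, 1

[8, 16, 20] → min 8
[16, 20, 10] → min 10
[20, 10, 12] → min 10
[10, 12, 13] → min 10
[12, 13, 12] → min 12
[13, 12, 13] → min 12
[12, 13, 1] → min 1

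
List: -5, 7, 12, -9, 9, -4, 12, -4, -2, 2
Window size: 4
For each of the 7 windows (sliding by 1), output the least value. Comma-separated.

-9, -9, -9, -9, -4, -4, -4

-5 7 12 -9 → min -9
7 12 -9 9 → min -9
12 -9 9 -4 → min -9
-9 9 -4 12 → min -9
9 -4 12 -4 → min -4
-4 12 -4 -2 → min -4
12 -4 -2 2 → min -4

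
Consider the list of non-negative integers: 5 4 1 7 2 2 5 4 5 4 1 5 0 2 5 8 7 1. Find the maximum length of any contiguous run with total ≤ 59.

16

[5] sum 5 len 1
[5, 4] sum 9 len 2
[5, 4, 1] sum 10 len 3
[5, 4, 1, 7] sum 17 len 4
[5, 4, 1, 7, 2] sum 19 len 5
[5, 4, 1, 7, 2, 2] sum 21 len 6
[5, 4, 1, 7, 2, 2, 5] sum 26 len 7
[5, 4, 1, 7, 2, 2, 5, 4] sum 30 len 8
[5, 4, 1, 7, 2, 2, 5, 4, 5] sum 35 len 9
[5, 4, 1, 7, 2, 2, 5, 4, 5, 4] sum 39 len 10
[5, 4, 1, 7, 2, 2, 5, 4, 5, 4, 1] sum 40 len 11
[5, 4, 1, 7, 2, 2, 5, 4, 5, 4, 1, 5] sum 45 len 12
[5, 4, 1, 7, 2, 2, 5, 4, 5, 4, 1, 5, 0] sum 45 len 13
[5, 4, 1, 7, 2, 2, 5, 4, 5, 4, 1, 5, 0, 2] sum 47 len 14
[5, 4, 1, 7, 2, 2, 5, 4, 5, 4, 1, 5, 0, 2, 5] sum 52 len 15
[4, 1, 7, 2, 2, 5, 4, 5, 4, 1, 5, 0, 2, 5, 8] sum 55 len 15
[1, 7, 2, 2, 5, 4, 5, 4, 1, 5, 0, 2, 5, 8, 7] sum 58 len 15
[1, 7, 2, 2, 5, 4, 5, 4, 1, 5, 0, 2, 5, 8, 7, 1] sum 59 len 16
Longest length seen: 16.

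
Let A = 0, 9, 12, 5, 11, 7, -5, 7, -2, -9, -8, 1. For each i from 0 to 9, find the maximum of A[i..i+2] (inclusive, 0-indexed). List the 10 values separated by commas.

Sliding a size-3 window across the 12 values:
(0, 9, 12) → max 12
(9, 12, 5) → max 12
(12, 5, 11) → max 12
(5, 11, 7) → max 11
(11, 7, -5) → max 11
(7, -5, 7) → max 7
(-5, 7, -2) → max 7
(7, -2, -9) → max 7
(-2, -9, -8) → max -2
(-9, -8, 1) → max 1

12, 12, 12, 11, 11, 7, 7, 7, -2, 1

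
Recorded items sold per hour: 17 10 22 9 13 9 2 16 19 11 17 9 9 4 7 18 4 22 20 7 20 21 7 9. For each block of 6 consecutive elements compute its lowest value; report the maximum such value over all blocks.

9

Each size-6 window and its min:
(17, 10, 22, 9, 13, 9) → min 9
(10, 22, 9, 13, 9, 2) → min 2
(22, 9, 13, 9, 2, 16) → min 2
(9, 13, 9, 2, 16, 19) → min 2
(13, 9, 2, 16, 19, 11) → min 2
(9, 2, 16, 19, 11, 17) → min 2
(2, 16, 19, 11, 17, 9) → min 2
(16, 19, 11, 17, 9, 9) → min 9
(19, 11, 17, 9, 9, 4) → min 4
(11, 17, 9, 9, 4, 7) → min 4
(17, 9, 9, 4, 7, 18) → min 4
(9, 9, 4, 7, 18, 4) → min 4
(9, 4, 7, 18, 4, 22) → min 4
(4, 7, 18, 4, 22, 20) → min 4
(7, 18, 4, 22, 20, 7) → min 4
(18, 4, 22, 20, 7, 20) → min 4
(4, 22, 20, 7, 20, 21) → min 4
(22, 20, 7, 20, 21, 7) → min 7
(20, 7, 20, 21, 7, 9) → min 7
Maximum of these is 9.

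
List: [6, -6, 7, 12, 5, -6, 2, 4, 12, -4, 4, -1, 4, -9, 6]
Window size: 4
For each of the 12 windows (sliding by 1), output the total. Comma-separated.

19, 18, 18, 13, 5, 12, 14, 16, 11, 3, -2, 0

Sliding a size-4 window across the 15 values:
[6, -6, 7, 12] → sum 19
[-6, 7, 12, 5] → sum 18
[7, 12, 5, -6] → sum 18
[12, 5, -6, 2] → sum 13
[5, -6, 2, 4] → sum 5
[-6, 2, 4, 12] → sum 12
[2, 4, 12, -4] → sum 14
[4, 12, -4, 4] → sum 16
[12, -4, 4, -1] → sum 11
[-4, 4, -1, 4] → sum 3
[4, -1, 4, -9] → sum -2
[-1, 4, -9, 6] → sum 0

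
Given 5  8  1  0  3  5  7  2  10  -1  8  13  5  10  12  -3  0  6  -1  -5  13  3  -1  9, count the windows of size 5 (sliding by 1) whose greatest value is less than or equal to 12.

11

[5, 8, 1, 0, 3] → max 8  ≤ 12 ✓
[8, 1, 0, 3, 5] → max 8  ≤ 12 ✓
[1, 0, 3, 5, 7] → max 7  ≤ 12 ✓
[0, 3, 5, 7, 2] → max 7  ≤ 12 ✓
[3, 5, 7, 2, 10] → max 10  ≤ 12 ✓
[5, 7, 2, 10, -1] → max 10  ≤ 12 ✓
[7, 2, 10, -1, 8] → max 10  ≤ 12 ✓
[2, 10, -1, 8, 13] → max 13
[10, -1, 8, 13, 5] → max 13
[-1, 8, 13, 5, 10] → max 13
[8, 13, 5, 10, 12] → max 13
[13, 5, 10, 12, -3] → max 13
[5, 10, 12, -3, 0] → max 12  ≤ 12 ✓
[10, 12, -3, 0, 6] → max 12  ≤ 12 ✓
[12, -3, 0, 6, -1] → max 12  ≤ 12 ✓
[-3, 0, 6, -1, -5] → max 6  ≤ 12 ✓
[0, 6, -1, -5, 13] → max 13
[6, -1, -5, 13, 3] → max 13
[-1, -5, 13, 3, -1] → max 13
[-5, 13, 3, -1, 9] → max 13
11 windows satisfy the condition.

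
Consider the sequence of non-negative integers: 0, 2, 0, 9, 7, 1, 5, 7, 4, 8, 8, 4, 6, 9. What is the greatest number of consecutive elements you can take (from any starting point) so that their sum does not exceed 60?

12

→ 0: sum 0, len 1
→ 2: sum 2, len 2
→ 0: sum 2, len 3
→ 9: sum 11, len 4
→ 7: sum 18, len 5
→ 1: sum 19, len 6
→ 5: sum 24, len 7
→ 7: sum 31, len 8
→ 4: sum 35, len 9
→ 8: sum 43, len 10
→ 8: sum 51, len 11
→ 4: sum 55, len 12
→ 6 (dropped 0, 2): sum 59, len 11
→ 9 (dropped 0, 9): sum 59, len 10
Longest length seen: 12.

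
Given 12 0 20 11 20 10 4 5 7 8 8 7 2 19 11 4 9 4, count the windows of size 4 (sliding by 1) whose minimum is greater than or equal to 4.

12 0 20 11 → min 0
0 20 11 20 → min 0
20 11 20 10 → min 10  ≥ 4 ✓
11 20 10 4 → min 4  ≥ 4 ✓
20 10 4 5 → min 4  ≥ 4 ✓
10 4 5 7 → min 4  ≥ 4 ✓
4 5 7 8 → min 4  ≥ 4 ✓
5 7 8 8 → min 5  ≥ 4 ✓
7 8 8 7 → min 7  ≥ 4 ✓
8 8 7 2 → min 2
8 7 2 19 → min 2
7 2 19 11 → min 2
2 19 11 4 → min 2
19 11 4 9 → min 4  ≥ 4 ✓
11 4 9 4 → min 4  ≥ 4 ✓
9 windows satisfy the condition.

9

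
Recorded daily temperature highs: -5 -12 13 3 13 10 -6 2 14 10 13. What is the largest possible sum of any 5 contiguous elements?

Window sums for each of the 7 positions:
[-5, -12, 13, 3, 13] → sum 12
[-12, 13, 3, 13, 10] → sum 27
[13, 3, 13, 10, -6] → sum 33
[3, 13, 10, -6, 2] → sum 22
[13, 10, -6, 2, 14] → sum 33
[10, -6, 2, 14, 10] → sum 30
[-6, 2, 14, 10, 13] → sum 33
Largest of these is 33.

33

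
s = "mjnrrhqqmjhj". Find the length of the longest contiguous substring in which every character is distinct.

[m] len 1
[m, j] len 2
[m, j, n] len 3
[m, j, n, r] len 4
[r] len 1
[r, h] len 2
[r, h, q] len 3
[q] len 1
[q, m] len 2
[q, m, j] len 3
[q, m, j, h] len 4
[h, j] len 2
Longest all-distinct length: 4.

4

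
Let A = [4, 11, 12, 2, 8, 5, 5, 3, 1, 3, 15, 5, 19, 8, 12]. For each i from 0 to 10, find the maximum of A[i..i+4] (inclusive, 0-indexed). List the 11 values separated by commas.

(4, 11, 12, 2, 8) → max 12
(11, 12, 2, 8, 5) → max 12
(12, 2, 8, 5, 5) → max 12
(2, 8, 5, 5, 3) → max 8
(8, 5, 5, 3, 1) → max 8
(5, 5, 3, 1, 3) → max 5
(5, 3, 1, 3, 15) → max 15
(3, 1, 3, 15, 5) → max 15
(1, 3, 15, 5, 19) → max 19
(3, 15, 5, 19, 8) → max 19
(15, 5, 19, 8, 12) → max 19

12, 12, 12, 8, 8, 5, 15, 15, 19, 19, 19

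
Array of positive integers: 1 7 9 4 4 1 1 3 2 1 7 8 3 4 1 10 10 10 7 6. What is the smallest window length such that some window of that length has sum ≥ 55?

9

Extend right; whenever the sum reaches 55, record the length and shrink from the left:
add 1: running sum 1 < 55
add 7: running sum 8 < 55
add 9: running sum 17 < 55
add 4: running sum 21 < 55
add 4: running sum 25 < 55
add 1: running sum 26 < 55
add 1: running sum 27 < 55
add 3: running sum 30 < 55
add 2: running sum 32 < 55
add 1: running sum 33 < 55
add 7: running sum 40 < 55
add 8: running sum 48 < 55
add 3: running sum 51 < 55
add 4: shortest ending here [1, 7, 9, 4, 4, 1, 1, 3, 2, 1, 7, 8, 3, 4] sum 55, len 14
add 1: shortest ending here [7, 9, 4, 4, 1, 1, 3, 2, 1, 7, 8, 3, 4, 1] sum 55, len 14
add 10: shortest ending here [9, 4, 4, 1, 1, 3, 2, 1, 7, 8, 3, 4, 1, 10] sum 58, len 14
add 10: shortest ending here [4, 1, 1, 3, 2, 1, 7, 8, 3, 4, 1, 10, 10] sum 55, len 13
add 10: shortest ending here [2, 1, 7, 8, 3, 4, 1, 10, 10, 10] sum 56, len 10
add 7: shortest ending here [7, 8, 3, 4, 1, 10, 10, 10, 7] sum 60, len 9
add 6: shortest ending here [8, 3, 4, 1, 10, 10, 10, 7, 6] sum 59, len 9
Shortest qualifying length: 9.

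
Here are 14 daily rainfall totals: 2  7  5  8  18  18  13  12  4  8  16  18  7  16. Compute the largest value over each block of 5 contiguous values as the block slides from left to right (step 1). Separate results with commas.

18, 18, 18, 18, 18, 18, 16, 18, 18, 18

2 7 5 8 18 → max 18
7 5 8 18 18 → max 18
5 8 18 18 13 → max 18
8 18 18 13 12 → max 18
18 18 13 12 4 → max 18
18 13 12 4 8 → max 18
13 12 4 8 16 → max 16
12 4 8 16 18 → max 18
4 8 16 18 7 → max 18
8 16 18 7 16 → max 18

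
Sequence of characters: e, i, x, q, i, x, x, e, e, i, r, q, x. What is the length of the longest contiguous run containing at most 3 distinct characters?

[e] 1 distinct, len 1
[e, i] 2 distinct, len 2
[e, i, x] 3 distinct, len 3
[i, x, q] 3 distinct, len 3
[i, x, q, i] 3 distinct, len 4
[i, x, q, i, x] 3 distinct, len 5
[i, x, q, i, x, x] 3 distinct, len 6
[i, x, x, e] 3 distinct, len 4
[i, x, x, e, e] 3 distinct, len 5
[i, x, x, e, e, i] 3 distinct, len 6
[e, e, i, r] 3 distinct, len 4
[i, r, q] 3 distinct, len 3
[r, q, x] 3 distinct, len 3
Longest length with ≤3 distinct: 6.

6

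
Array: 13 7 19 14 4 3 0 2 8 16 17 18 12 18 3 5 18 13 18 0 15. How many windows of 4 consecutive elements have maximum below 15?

[13, 7, 19, 14] → max 19
[7, 19, 14, 4] → max 19
[19, 14, 4, 3] → max 19
[14, 4, 3, 0] → max 14  < 15 ✓
[4, 3, 0, 2] → max 4  < 15 ✓
[3, 0, 2, 8] → max 8  < 15 ✓
[0, 2, 8, 16] → max 16
[2, 8, 16, 17] → max 17
[8, 16, 17, 18] → max 18
[16, 17, 18, 12] → max 18
[17, 18, 12, 18] → max 18
[18, 12, 18, 3] → max 18
[12, 18, 3, 5] → max 18
[18, 3, 5, 18] → max 18
[3, 5, 18, 13] → max 18
[5, 18, 13, 18] → max 18
[18, 13, 18, 0] → max 18
[13, 18, 0, 15] → max 18
3 windows satisfy the condition.

3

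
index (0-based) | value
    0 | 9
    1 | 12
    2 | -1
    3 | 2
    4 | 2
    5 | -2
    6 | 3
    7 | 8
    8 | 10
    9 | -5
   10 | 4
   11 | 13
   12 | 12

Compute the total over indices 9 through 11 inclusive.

Elements at indices 9..11: -5, 4, 13
sum(-5, 4, 13) = 12

12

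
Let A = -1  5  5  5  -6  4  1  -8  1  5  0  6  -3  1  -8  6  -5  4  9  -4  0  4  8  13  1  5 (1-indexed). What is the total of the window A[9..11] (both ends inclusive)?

Elements at indices 9..11: 1, 5, 0
sum(1, 5, 0) = 6

6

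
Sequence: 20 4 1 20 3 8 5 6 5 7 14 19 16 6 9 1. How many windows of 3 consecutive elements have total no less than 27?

20 4 1 → sum 25
4 1 20 → sum 25
1 20 3 → sum 24
20 3 8 → sum 31  ≥ 27 ✓
3 8 5 → sum 16
8 5 6 → sum 19
5 6 5 → sum 16
6 5 7 → sum 18
5 7 14 → sum 26
7 14 19 → sum 40  ≥ 27 ✓
14 19 16 → sum 49  ≥ 27 ✓
19 16 6 → sum 41  ≥ 27 ✓
16 6 9 → sum 31  ≥ 27 ✓
6 9 1 → sum 16
5 windows satisfy the condition.

5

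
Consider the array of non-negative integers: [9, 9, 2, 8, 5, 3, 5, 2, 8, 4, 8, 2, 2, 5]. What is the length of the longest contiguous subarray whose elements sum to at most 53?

11

Extend to the right; shrink from the left whenever the sum exceeds 53:
[9] sum 9 len 1
[9, 9] sum 18 len 2
[9, 9, 2] sum 20 len 3
[9, 9, 2, 8] sum 28 len 4
[9, 9, 2, 8, 5] sum 33 len 5
[9, 9, 2, 8, 5, 3] sum 36 len 6
[9, 9, 2, 8, 5, 3, 5] sum 41 len 7
[9, 9, 2, 8, 5, 3, 5, 2] sum 43 len 8
[9, 9, 2, 8, 5, 3, 5, 2, 8] sum 51 len 9
[9, 2, 8, 5, 3, 5, 2, 8, 4] sum 46 len 9
[2, 8, 5, 3, 5, 2, 8, 4, 8] sum 45 len 9
[2, 8, 5, 3, 5, 2, 8, 4, 8, 2] sum 47 len 10
[2, 8, 5, 3, 5, 2, 8, 4, 8, 2, 2] sum 49 len 11
[8, 5, 3, 5, 2, 8, 4, 8, 2, 2, 5] sum 52 len 11
Longest length seen: 11.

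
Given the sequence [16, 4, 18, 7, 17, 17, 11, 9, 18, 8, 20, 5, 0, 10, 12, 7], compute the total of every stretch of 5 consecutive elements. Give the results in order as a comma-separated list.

16 4 18 7 17 → sum 62
4 18 7 17 17 → sum 63
18 7 17 17 11 → sum 70
7 17 17 11 9 → sum 61
17 17 11 9 18 → sum 72
17 11 9 18 8 → sum 63
11 9 18 8 20 → sum 66
9 18 8 20 5 → sum 60
18 8 20 5 0 → sum 51
8 20 5 0 10 → sum 43
20 5 0 10 12 → sum 47
5 0 10 12 7 → sum 34

62, 63, 70, 61, 72, 63, 66, 60, 51, 43, 47, 34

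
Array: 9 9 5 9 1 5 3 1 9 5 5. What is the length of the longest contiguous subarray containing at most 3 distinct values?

add 9: window [9] (1 distinct), len 1
add 9: window [9, 9] (1 distinct), len 2
add 5: window [9, 9, 5] (2 distinct), len 3
add 9: window [9, 9, 5, 9] (2 distinct), len 4
add 1: window [9, 9, 5, 9, 1] (3 distinct), len 5
add 5: window [9, 9, 5, 9, 1, 5] (3 distinct), len 6
add 3: window [1, 5, 3] (3 distinct), len 3
add 1: window [1, 5, 3, 1] (3 distinct), len 4
add 9: window [3, 1, 9] (3 distinct), len 3
add 5: window [1, 9, 5] (3 distinct), len 3
add 5: window [1, 9, 5, 5] (3 distinct), len 4
Longest length with ≤3 distinct: 6.

6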